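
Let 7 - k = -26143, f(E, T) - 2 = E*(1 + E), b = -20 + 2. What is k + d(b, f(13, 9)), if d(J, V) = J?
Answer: 26132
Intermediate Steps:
b = -18
f(E, T) = 2 + E*(1 + E)
k = 26150 (k = 7 - 1*(-26143) = 7 + 26143 = 26150)
k + d(b, f(13, 9)) = 26150 - 18 = 26132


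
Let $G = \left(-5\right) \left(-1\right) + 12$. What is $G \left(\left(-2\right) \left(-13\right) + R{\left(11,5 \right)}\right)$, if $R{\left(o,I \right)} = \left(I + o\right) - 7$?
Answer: $595$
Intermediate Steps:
$G = 17$ ($G = 5 + 12 = 17$)
$R{\left(o,I \right)} = -7 + I + o$
$G \left(\left(-2\right) \left(-13\right) + R{\left(11,5 \right)}\right) = 17 \left(\left(-2\right) \left(-13\right) + \left(-7 + 5 + 11\right)\right) = 17 \left(26 + 9\right) = 17 \cdot 35 = 595$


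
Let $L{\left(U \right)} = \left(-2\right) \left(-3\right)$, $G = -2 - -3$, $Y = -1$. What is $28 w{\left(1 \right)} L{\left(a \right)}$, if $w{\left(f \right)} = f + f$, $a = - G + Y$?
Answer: $336$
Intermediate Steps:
$G = 1$ ($G = -2 + 3 = 1$)
$a = -2$ ($a = \left(-1\right) 1 - 1 = -1 - 1 = -2$)
$L{\left(U \right)} = 6$
$w{\left(f \right)} = 2 f$
$28 w{\left(1 \right)} L{\left(a \right)} = 28 \cdot 2 \cdot 1 \cdot 6 = 28 \cdot 2 \cdot 6 = 56 \cdot 6 = 336$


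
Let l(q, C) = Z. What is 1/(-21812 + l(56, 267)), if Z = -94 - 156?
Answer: -1/22062 ≈ -4.5327e-5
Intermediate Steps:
Z = -250
l(q, C) = -250
1/(-21812 + l(56, 267)) = 1/(-21812 - 250) = 1/(-22062) = -1/22062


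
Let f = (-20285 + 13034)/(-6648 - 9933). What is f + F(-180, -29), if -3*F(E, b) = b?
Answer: 167534/16581 ≈ 10.104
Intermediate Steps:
F(E, b) = -b/3
f = 2417/5527 (f = -7251/(-16581) = -7251*(-1/16581) = 2417/5527 ≈ 0.43731)
f + F(-180, -29) = 2417/5527 - ⅓*(-29) = 2417/5527 + 29/3 = 167534/16581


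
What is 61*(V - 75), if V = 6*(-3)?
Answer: -5673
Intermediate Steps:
V = -18
61*(V - 75) = 61*(-18 - 75) = 61*(-93) = -5673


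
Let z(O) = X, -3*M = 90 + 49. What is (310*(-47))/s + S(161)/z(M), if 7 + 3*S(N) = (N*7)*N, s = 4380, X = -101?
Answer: -26637397/44238 ≈ -602.14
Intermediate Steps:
M = -139/3 (M = -(90 + 49)/3 = -1/3*139 = -139/3 ≈ -46.333)
z(O) = -101
S(N) = -7/3 + 7*N**2/3 (S(N) = -7/3 + ((N*7)*N)/3 = -7/3 + ((7*N)*N)/3 = -7/3 + (7*N**2)/3 = -7/3 + 7*N**2/3)
(310*(-47))/s + S(161)/z(M) = (310*(-47))/4380 + (-7/3 + (7/3)*161**2)/(-101) = -14570*1/4380 + (-7/3 + (7/3)*25921)*(-1/101) = -1457/438 + (-7/3 + 181447/3)*(-1/101) = -1457/438 + 60480*(-1/101) = -1457/438 - 60480/101 = -26637397/44238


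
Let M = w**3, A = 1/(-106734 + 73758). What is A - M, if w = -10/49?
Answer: 32858351/3879593424 ≈ 0.0084695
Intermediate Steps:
A = -1/32976 (A = 1/(-32976) = -1/32976 ≈ -3.0325e-5)
w = -10/49 (w = -10*1/49 = -10/49 ≈ -0.20408)
M = -1000/117649 (M = (-10/49)**3 = -1000/117649 ≈ -0.0084999)
A - M = -1/32976 - 1*(-1000/117649) = -1/32976 + 1000/117649 = 32858351/3879593424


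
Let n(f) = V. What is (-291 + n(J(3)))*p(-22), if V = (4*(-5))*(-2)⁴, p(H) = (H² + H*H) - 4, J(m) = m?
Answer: -589004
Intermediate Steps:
p(H) = -4 + 2*H² (p(H) = (H² + H²) - 4 = 2*H² - 4 = -4 + 2*H²)
V = -320 (V = -20*16 = -320)
n(f) = -320
(-291 + n(J(3)))*p(-22) = (-291 - 320)*(-4 + 2*(-22)²) = -611*(-4 + 2*484) = -611*(-4 + 968) = -611*964 = -589004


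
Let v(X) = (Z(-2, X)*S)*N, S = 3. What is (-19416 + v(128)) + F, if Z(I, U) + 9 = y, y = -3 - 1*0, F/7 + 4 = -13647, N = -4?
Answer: -114829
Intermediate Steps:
F = -95557 (F = -28 + 7*(-13647) = -28 - 95529 = -95557)
y = -3 (y = -3 + 0 = -3)
Z(I, U) = -12 (Z(I, U) = -9 - 3 = -12)
v(X) = 144 (v(X) = -12*3*(-4) = -36*(-4) = 144)
(-19416 + v(128)) + F = (-19416 + 144) - 95557 = -19272 - 95557 = -114829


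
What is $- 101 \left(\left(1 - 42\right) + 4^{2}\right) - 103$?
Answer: $2422$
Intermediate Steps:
$- 101 \left(\left(1 - 42\right) + 4^{2}\right) - 103 = - 101 \left(-41 + 16\right) - 103 = \left(-101\right) \left(-25\right) - 103 = 2525 - 103 = 2422$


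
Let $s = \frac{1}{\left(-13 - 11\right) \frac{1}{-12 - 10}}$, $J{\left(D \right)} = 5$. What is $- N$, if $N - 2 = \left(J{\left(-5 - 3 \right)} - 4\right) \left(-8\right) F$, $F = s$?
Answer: $\frac{16}{3} \approx 5.3333$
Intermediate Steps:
$s = \frac{11}{12}$ ($s = \frac{1}{\left(-24\right) \frac{1}{-22}} = \frac{1}{\left(-24\right) \left(- \frac{1}{22}\right)} = \frac{1}{\frac{12}{11}} = \frac{11}{12} \approx 0.91667$)
$F = \frac{11}{12} \approx 0.91667$
$N = - \frac{16}{3}$ ($N = 2 + \left(5 - 4\right) \left(-8\right) \frac{11}{12} = 2 + 1 \left(-8\right) \frac{11}{12} = 2 - \frac{22}{3} = - \frac{16}{3} \approx -5.3333$)
$- N = \left(-1\right) \left(- \frac{16}{3}\right) = \frac{16}{3}$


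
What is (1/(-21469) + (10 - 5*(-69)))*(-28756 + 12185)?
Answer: -126295777074/21469 ≈ -5.8827e+6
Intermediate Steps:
(1/(-21469) + (10 - 5*(-69)))*(-28756 + 12185) = (-1/21469 + (10 + 345))*(-16571) = (-1/21469 + 355)*(-16571) = (7621494/21469)*(-16571) = -126295777074/21469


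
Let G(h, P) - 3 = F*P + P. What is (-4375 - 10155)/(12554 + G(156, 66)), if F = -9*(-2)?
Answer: -14530/13811 ≈ -1.0521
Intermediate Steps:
F = 18
G(h, P) = 3 + 19*P (G(h, P) = 3 + (18*P + P) = 3 + 19*P)
(-4375 - 10155)/(12554 + G(156, 66)) = (-4375 - 10155)/(12554 + (3 + 19*66)) = -14530/(12554 + (3 + 1254)) = -14530/(12554 + 1257) = -14530/13811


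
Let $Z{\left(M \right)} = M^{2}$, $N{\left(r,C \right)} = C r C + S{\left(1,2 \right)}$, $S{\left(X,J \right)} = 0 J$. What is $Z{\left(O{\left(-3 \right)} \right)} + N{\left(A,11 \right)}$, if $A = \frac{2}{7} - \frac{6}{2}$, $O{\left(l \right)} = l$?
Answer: $- \frac{2236}{7} \approx -319.43$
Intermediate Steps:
$S{\left(X,J \right)} = 0$
$A = - \frac{19}{7}$ ($A = 2 \cdot \frac{1}{7} - 3 = \frac{2}{7} - 3 = - \frac{19}{7} \approx -2.7143$)
$N{\left(r,C \right)} = r C^{2}$ ($N{\left(r,C \right)} = C r C + 0 = r C^{2} + 0 = r C^{2}$)
$Z{\left(O{\left(-3 \right)} \right)} + N{\left(A,11 \right)} = \left(-3\right)^{2} - \frac{19 \cdot 11^{2}}{7} = 9 - \frac{2299}{7} = - \frac{2236}{7}$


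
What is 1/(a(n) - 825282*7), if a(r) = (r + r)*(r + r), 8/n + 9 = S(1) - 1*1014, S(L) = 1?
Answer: -261121/1508489227790 ≈ -1.7310e-7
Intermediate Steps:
n = -4/511 (n = 8/(-9 + (1 - 1*1014)) = 8/(-9 + (1 - 1014)) = 8/(-9 - 1013) = 8/(-1022) = 8*(-1/1022) = -4/511 ≈ -0.0078278)
a(r) = 4*r² (a(r) = (2*r)*(2*r) = 4*r²)
1/(a(n) - 825282*7) = 1/(4*(-4/511)² - 825282*7) = 1/(4*(16/261121) - 5776974) = 1/(64/261121 - 5776974) = 1/(-1508489227790/261121) = -261121/1508489227790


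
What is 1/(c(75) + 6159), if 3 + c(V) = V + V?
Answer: 1/6306 ≈ 0.00015858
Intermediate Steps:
c(V) = -3 + 2*V (c(V) = -3 + (V + V) = -3 + 2*V)
1/(c(75) + 6159) = 1/((-3 + 2*75) + 6159) = 1/((-3 + 150) + 6159) = 1/(147 + 6159) = 1/6306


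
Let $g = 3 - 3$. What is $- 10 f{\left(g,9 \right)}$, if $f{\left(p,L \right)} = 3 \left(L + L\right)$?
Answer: $-540$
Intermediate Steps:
$g = 0$ ($g = 3 - 3 = 0$)
$f{\left(p,L \right)} = 6 L$ ($f{\left(p,L \right)} = 3 \cdot 2 L = 6 L$)
$- 10 f{\left(g,9 \right)} = - 10 \cdot 6 \cdot 9 = \left(-10\right) 54 = -540$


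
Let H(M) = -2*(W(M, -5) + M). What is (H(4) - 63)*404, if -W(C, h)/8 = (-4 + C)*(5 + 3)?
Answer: -28684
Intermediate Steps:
W(C, h) = 256 - 64*C (W(C, h) = -8*(-4 + C)*(5 + 3) = -8*(-4 + C)*8 = -8*(-32 + 8*C) = 256 - 64*C)
H(M) = -512 + 126*M (H(M) = -2*((256 - 64*M) + M) = -2*(256 - 63*M) = -512 + 126*M)
(H(4) - 63)*404 = ((-512 + 126*4) - 63)*404 = ((-512 + 504) - 63)*404 = (-8 - 63)*404 = -71*404 = -28684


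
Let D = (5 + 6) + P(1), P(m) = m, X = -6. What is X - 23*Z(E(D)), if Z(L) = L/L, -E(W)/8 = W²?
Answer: -29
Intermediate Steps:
D = 12 (D = (5 + 6) + 1 = 11 + 1 = 12)
E(W) = -8*W²
Z(L) = 1
X - 23*Z(E(D)) = -6 - 23*1 = -6 - 23 = -29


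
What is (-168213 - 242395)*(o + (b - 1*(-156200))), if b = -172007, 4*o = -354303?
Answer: 42860392212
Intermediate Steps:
o = -354303/4 (o = (1/4)*(-354303) = -354303/4 ≈ -88576.)
(-168213 - 242395)*(o + (b - 1*(-156200))) = (-168213 - 242395)*(-354303/4 + (-172007 - 1*(-156200))) = -410608*(-354303/4 + (-172007 + 156200)) = -410608*(-354303/4 - 15807) = -410608*(-417531/4) = 42860392212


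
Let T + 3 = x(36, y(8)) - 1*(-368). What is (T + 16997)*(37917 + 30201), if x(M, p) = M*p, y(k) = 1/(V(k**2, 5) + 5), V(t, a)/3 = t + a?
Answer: 62681843010/53 ≈ 1.1827e+9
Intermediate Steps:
V(t, a) = 3*a + 3*t (V(t, a) = 3*(t + a) = 3*(a + t) = 3*a + 3*t)
y(k) = 1/(20 + 3*k**2) (y(k) = 1/((3*5 + 3*k**2) + 5) = 1/((15 + 3*k**2) + 5) = 1/(20 + 3*k**2))
T = 19354/53 (T = -3 + (36/(20 + 3*8**2) - 1*(-368)) = -3 + (36/(20 + 3*64) + 368) = -3 + (36/(20 + 192) + 368) = -3 + (36/212 + 368) = -3 + (36*(1/212) + 368) = -3 + (9/53 + 368) = -3 + 19513/53 = 19354/53 ≈ 365.17)
(T + 16997)*(37917 + 30201) = (19354/53 + 16997)*(37917 + 30201) = (920195/53)*68118 = 62681843010/53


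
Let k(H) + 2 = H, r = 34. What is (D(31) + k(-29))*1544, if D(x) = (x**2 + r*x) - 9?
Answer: 3049400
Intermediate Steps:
k(H) = -2 + H
D(x) = -9 + x**2 + 34*x (D(x) = (x**2 + 34*x) - 9 = -9 + x**2 + 34*x)
(D(31) + k(-29))*1544 = ((-9 + 31**2 + 34*31) + (-2 - 29))*1544 = ((-9 + 961 + 1054) - 31)*1544 = (2006 - 31)*1544 = 1975*1544 = 3049400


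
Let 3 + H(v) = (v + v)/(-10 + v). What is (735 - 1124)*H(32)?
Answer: 389/11 ≈ 35.364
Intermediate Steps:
H(v) = -3 + 2*v/(-10 + v) (H(v) = -3 + (v + v)/(-10 + v) = -3 + (2*v)/(-10 + v) = -3 + 2*v/(-10 + v))
(735 - 1124)*H(32) = (735 - 1124)*((30 - 1*32)/(-10 + 32)) = -389*(30 - 32)/22 = -389*(-2)/22 = -389*(-1/11) = 389/11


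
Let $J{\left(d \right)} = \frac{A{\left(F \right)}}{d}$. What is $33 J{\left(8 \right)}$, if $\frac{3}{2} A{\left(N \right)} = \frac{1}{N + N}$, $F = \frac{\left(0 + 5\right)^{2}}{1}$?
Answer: $\frac{11}{200} \approx 0.055$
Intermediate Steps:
$F = 25$ ($F = 5^{2} \cdot 1 = 25 \cdot 1 = 25$)
$A{\left(N \right)} = \frac{1}{3 N}$ ($A{\left(N \right)} = \frac{2}{3 \left(N + N\right)} = \frac{2}{3 \cdot 2 N} = \frac{2 \frac{1}{2 N}}{3} = \frac{1}{3 N}$)
$J{\left(d \right)} = \frac{1}{75 d}$ ($J{\left(d \right)} = \frac{\frac{1}{3} \cdot \frac{1}{25}}{d} = \frac{1}{75 d}$)
$33 J{\left(8 \right)} = 33 \frac{1}{75 \cdot 8} = 33 \cdot \frac{1}{75} \cdot \frac{1}{8} = 33 \cdot \frac{1}{600} = \frac{11}{200}$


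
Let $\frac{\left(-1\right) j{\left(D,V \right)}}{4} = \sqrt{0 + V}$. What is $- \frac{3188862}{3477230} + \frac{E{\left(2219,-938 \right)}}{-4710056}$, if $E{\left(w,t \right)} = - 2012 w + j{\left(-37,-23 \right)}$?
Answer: $\frac{63102478021}{2047243503110} + \frac{i \sqrt{23}}{1177514} \approx 0.030823 + 4.0728 \cdot 10^{-6} i$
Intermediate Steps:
$j{\left(D,V \right)} = - 4 \sqrt{V}$ ($j{\left(D,V \right)} = - 4 \sqrt{0 + V} = - 4 \sqrt{V}$)
$E{\left(w,t \right)} = - 2012 w - 4 i \sqrt{23}$ ($E{\left(w,t \right)} = - 2012 w - 4 \sqrt{-23} = - 2012 w - 4 i \sqrt{23}$)
$- \frac{3188862}{3477230} + \frac{E{\left(2219,-938 \right)}}{-4710056} = - \frac{3188862}{3477230} + \frac{\left(-2012\right) 2219 - 4 i \sqrt{23}}{-4710056} = \left(-3188862\right) \frac{1}{3477230} + \left(-4464628 - 4 i \sqrt{23}\right) \left(- \frac{1}{4710056}\right) = - \frac{1594431}{1738615} + \left(\frac{1116157}{1177514} + \frac{i \sqrt{23}}{1177514}\right) = \frac{63102478021}{2047243503110} + \frac{i \sqrt{23}}{1177514}$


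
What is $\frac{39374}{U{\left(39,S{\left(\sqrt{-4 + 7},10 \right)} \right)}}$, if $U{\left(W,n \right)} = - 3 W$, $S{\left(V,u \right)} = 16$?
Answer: $- \frac{39374}{117} \approx -336.53$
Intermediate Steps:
$\frac{39374}{U{\left(39,S{\left(\sqrt{-4 + 7},10 \right)} \right)}} = \frac{39374}{\left(-3\right) 39} = \frac{39374}{-117} = 39374 \left(- \frac{1}{117}\right) = - \frac{39374}{117}$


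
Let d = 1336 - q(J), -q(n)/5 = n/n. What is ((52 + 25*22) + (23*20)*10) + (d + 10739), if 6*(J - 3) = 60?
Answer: 17282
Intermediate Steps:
J = 13 (J = 3 + (1/6)*60 = 3 + 10 = 13)
q(n) = -5 (q(n) = -5*n/n = -5*1 = -5)
d = 1341 (d = 1336 - 1*(-5) = 1336 + 5 = 1341)
((52 + 25*22) + (23*20)*10) + (d + 10739) = ((52 + 25*22) + (23*20)*10) + (1341 + 10739) = ((52 + 550) + 460*10) + 12080 = (602 + 4600) + 12080 = 5202 + 12080 = 17282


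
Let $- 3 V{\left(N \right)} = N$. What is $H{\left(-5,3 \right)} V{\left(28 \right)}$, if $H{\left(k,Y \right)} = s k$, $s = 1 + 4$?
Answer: $\frac{700}{3} \approx 233.33$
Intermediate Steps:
$s = 5$
$V{\left(N \right)} = - \frac{N}{3}$
$H{\left(k,Y \right)} = 5 k$
$H{\left(-5,3 \right)} V{\left(28 \right)} = 5 \left(-5\right) \left(\left(- \frac{1}{3}\right) 28\right) = \left(-25\right) \left(- \frac{28}{3}\right) = \frac{700}{3}$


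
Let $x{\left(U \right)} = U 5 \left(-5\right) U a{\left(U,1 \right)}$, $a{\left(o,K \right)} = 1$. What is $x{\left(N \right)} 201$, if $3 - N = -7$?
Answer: $-502500$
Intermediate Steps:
$N = 10$ ($N = 3 - -7 = 3 + 7 = 10$)
$x{\left(U \right)} = - 25 U^{2}$ ($x{\left(U \right)} = U 5 \left(-5\right) U 1 = 5 U \left(-5\right) U 1 = - 25 U U 1 = - 25 U^{2} \cdot 1 = - 25 U^{2}$)
$x{\left(N \right)} 201 = - 25 \cdot 10^{2} \cdot 201 = \left(-25\right) 100 \cdot 201 = \left(-2500\right) 201 = -502500$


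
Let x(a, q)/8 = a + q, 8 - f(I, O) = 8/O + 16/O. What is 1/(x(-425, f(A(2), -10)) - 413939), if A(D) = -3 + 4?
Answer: -5/2086279 ≈ -2.3966e-6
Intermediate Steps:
A(D) = 1
f(I, O) = 8 - 24/O (f(I, O) = 8 - (8/O + 16/O) = 8 - 24/O)
x(a, q) = 8*a + 8*q (x(a, q) = 8*(a + q) = 8*a + 8*q)
1/(x(-425, f(A(2), -10)) - 413939) = 1/((8*(-425) + 8*(8 - 24/(-10))) - 413939) = 1/((-3400 + 8*(8 - 24*(-⅒))) - 413939) = 1/((-3400 + 8*(8 + 12/5)) - 413939) = 1/((-3400 + 8*(52/5)) - 413939) = 1/((-3400 + 416/5) - 413939) = 1/(-16584/5 - 413939) = 1/(-2086279/5) = -5/2086279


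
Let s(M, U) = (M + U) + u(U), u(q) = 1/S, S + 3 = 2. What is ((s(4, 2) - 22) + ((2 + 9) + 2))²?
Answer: 16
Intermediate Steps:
S = -1 (S = -3 + 2 = -1)
u(q) = -1 (u(q) = 1/(-1) = -1)
s(M, U) = -1 + M + U (s(M, U) = (M + U) - 1 = -1 + M + U)
((s(4, 2) - 22) + ((2 + 9) + 2))² = (((-1 + 4 + 2) - 22) + ((2 + 9) + 2))² = ((5 - 22) + (11 + 2))² = (-17 + 13)² = (-4)² = 16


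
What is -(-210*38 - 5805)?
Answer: 13785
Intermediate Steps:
-(-210*38 - 5805) = -(-7980 - 5805) = -1*(-13785) = 13785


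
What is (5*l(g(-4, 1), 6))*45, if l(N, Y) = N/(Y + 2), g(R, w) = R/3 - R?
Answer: 75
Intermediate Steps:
g(R, w) = -2*R/3 (g(R, w) = R*(⅓) - R = R/3 - R = -2*R/3)
l(N, Y) = N/(2 + Y)
(5*l(g(-4, 1), 6))*45 = (5*((-⅔*(-4))/(2 + 6)))*45 = (5*((8/3)/8))*45 = (5*((8/3)*(⅛)))*45 = (5*(⅓))*45 = (5/3)*45 = 75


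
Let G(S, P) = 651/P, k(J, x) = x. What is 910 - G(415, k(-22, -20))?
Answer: 18851/20 ≈ 942.55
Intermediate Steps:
910 - G(415, k(-22, -20)) = 910 - 651/(-20) = 910 - 651*(-1)/20 = 910 - 1*(-651/20) = 910 + 651/20 = 18851/20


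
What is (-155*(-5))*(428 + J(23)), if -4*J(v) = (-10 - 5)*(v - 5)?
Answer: 768025/2 ≈ 3.8401e+5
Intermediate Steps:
J(v) = -75/4 + 15*v/4 (J(v) = -(-10 - 5)*(v - 5)/4 = -(-15)*(-5 + v)/4 = -(75 - 15*v)/4 = -75/4 + 15*v/4)
(-155*(-5))*(428 + J(23)) = (-155*(-5))*(428 + (-75/4 + (15/4)*23)) = 775*(428 + (-75/4 + 345/4)) = 775*(428 + 135/2) = 775*(991/2) = 768025/2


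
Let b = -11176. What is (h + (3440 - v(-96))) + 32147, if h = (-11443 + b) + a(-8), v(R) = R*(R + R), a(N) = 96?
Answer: -5368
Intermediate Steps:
v(R) = 2*R**2 (v(R) = R*(2*R) = 2*R**2)
h = -22523 (h = (-11443 - 11176) + 96 = -22619 + 96 = -22523)
(h + (3440 - v(-96))) + 32147 = (-22523 + (3440 - 2*(-96)**2)) + 32147 = (-22523 + (3440 - 2*9216)) + 32147 = (-22523 + (3440 - 1*18432)) + 32147 = (-22523 + (3440 - 18432)) + 32147 = (-22523 - 14992) + 32147 = -37515 + 32147 = -5368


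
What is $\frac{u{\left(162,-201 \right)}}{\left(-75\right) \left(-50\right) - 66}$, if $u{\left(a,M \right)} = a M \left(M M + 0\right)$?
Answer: $- \frac{219256227}{614} \approx -3.571 \cdot 10^{5}$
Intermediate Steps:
$u{\left(a,M \right)} = a M^{3}$ ($u{\left(a,M \right)} = M a \left(M^{2} + 0\right) = M a M^{2} = a M^{3}$)
$\frac{u{\left(162,-201 \right)}}{\left(-75\right) \left(-50\right) - 66} = \frac{162 \left(-201\right)^{3}}{\left(-75\right) \left(-50\right) - 66} = \frac{162 \left(-8120601\right)}{3750 - 66} = - \frac{1315537362}{3684} = \left(-1315537362\right) \frac{1}{3684} = - \frac{219256227}{614}$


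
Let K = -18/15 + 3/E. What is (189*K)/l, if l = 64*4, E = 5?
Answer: -567/1280 ≈ -0.44297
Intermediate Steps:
l = 256
K = -⅗ (K = -18/15 + 3/5 = -18*1/15 + 3*(⅕) = -6/5 + ⅗ = -⅗ ≈ -0.60000)
(189*K)/l = (189*(-⅗))/256 = -567/5*1/256 = -567/1280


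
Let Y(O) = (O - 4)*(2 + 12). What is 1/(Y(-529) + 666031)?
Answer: 1/658569 ≈ 1.5184e-6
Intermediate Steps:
Y(O) = -56 + 14*O (Y(O) = (-4 + O)*14 = -56 + 14*O)
1/(Y(-529) + 666031) = 1/((-56 + 14*(-529)) + 666031) = 1/((-56 - 7406) + 666031) = 1/(-7462 + 666031) = 1/658569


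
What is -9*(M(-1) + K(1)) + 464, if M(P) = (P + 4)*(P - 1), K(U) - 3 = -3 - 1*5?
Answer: 563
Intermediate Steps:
K(U) = -5 (K(U) = 3 + (-3 - 1*5) = 3 + (-3 - 5) = 3 - 8 = -5)
M(P) = (-1 + P)*(4 + P) (M(P) = (4 + P)*(-1 + P) = (-1 + P)*(4 + P))
-9*(M(-1) + K(1)) + 464 = -9*((-4 + (-1)² + 3*(-1)) - 5) + 464 = -9*((-4 + 1 - 3) - 5) + 464 = -9*(-6 - 5) + 464 = -9*(-11) + 464 = 99 + 464 = 563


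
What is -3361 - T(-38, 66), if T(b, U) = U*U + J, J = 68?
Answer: -7785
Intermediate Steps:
T(b, U) = 68 + U² (T(b, U) = U*U + 68 = U² + 68 = 68 + U²)
-3361 - T(-38, 66) = -3361 - (68 + 66²) = -3361 - (68 + 4356) = -3361 - 1*4424 = -3361 - 4424 = -7785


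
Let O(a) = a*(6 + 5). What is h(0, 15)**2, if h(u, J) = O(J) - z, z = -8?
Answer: 29929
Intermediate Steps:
O(a) = 11*a (O(a) = a*11 = 11*a)
h(u, J) = 8 + 11*J (h(u, J) = 11*J - 1*(-8) = 11*J + 8 = 8 + 11*J)
h(0, 15)**2 = (8 + 11*15)**2 = (8 + 165)**2 = 173**2 = 29929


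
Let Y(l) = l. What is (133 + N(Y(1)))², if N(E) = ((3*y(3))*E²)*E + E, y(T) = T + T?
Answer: 23104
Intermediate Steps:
y(T) = 2*T
N(E) = E + 18*E³ (N(E) = ((3*(2*3))*E²)*E + E = ((3*6)*E²)*E + E = (18*E²)*E + E = 18*E³ + E = E + 18*E³)
(133 + N(Y(1)))² = (133 + (1 + 18*1³))² = (133 + (1 + 18*1))² = (133 + (1 + 18))² = (133 + 19)² = 152² = 23104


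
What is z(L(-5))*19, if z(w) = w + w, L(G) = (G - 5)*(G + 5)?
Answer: 0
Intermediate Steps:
L(G) = (-5 + G)*(5 + G)
z(w) = 2*w
z(L(-5))*19 = (2*(-25 + (-5)**2))*19 = (2*(-25 + 25))*19 = (2*0)*19 = 0*19 = 0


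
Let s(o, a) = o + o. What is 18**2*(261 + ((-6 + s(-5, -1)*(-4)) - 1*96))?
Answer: 64476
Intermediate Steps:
s(o, a) = 2*o
18**2*(261 + ((-6 + s(-5, -1)*(-4)) - 1*96)) = 18**2*(261 + ((-6 + (2*(-5))*(-4)) - 1*96)) = 324*(261 + ((-6 - 10*(-4)) - 96)) = 324*(261 + ((-6 + 40) - 96)) = 324*(261 + (34 - 96)) = 324*(261 - 62) = 324*199 = 64476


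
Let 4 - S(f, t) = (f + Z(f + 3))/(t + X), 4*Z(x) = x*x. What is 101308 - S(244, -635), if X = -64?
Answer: 283183999/2796 ≈ 1.0128e+5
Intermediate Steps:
Z(x) = x²/4 (Z(x) = (x*x)/4 = x²/4)
S(f, t) = 4 - (f + (3 + f)²/4)/(-64 + t) (S(f, t) = 4 - (f + (f + 3)²/4)/(t - 64) = 4 - (f + (3 + f)²/4)/(-64 + t))
101308 - S(244, -635) = 101308 - (-1033 - 1*244² - 10*244 + 16*(-635))/(4*(-64 - 635)) = 101308 - (-1033 - 1*59536 - 2440 - 10160)/(4*(-699)) = 101308 - (-1)*(-1033 - 59536 - 2440 - 10160)/(4*699) = 101308 - (-1)*(-73169)/(4*699) = 101308 - 1*73169/2796 = 101308 - 73169/2796 = 283183999/2796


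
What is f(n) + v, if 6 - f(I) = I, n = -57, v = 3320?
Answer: 3383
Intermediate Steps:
f(I) = 6 - I
f(n) + v = (6 - 1*(-57)) + 3320 = (6 + 57) + 3320 = 63 + 3320 = 3383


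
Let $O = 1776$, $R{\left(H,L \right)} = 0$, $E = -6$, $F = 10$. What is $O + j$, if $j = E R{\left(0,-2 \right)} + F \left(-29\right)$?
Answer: $1486$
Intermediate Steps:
$j = -290$ ($j = \left(-6\right) 0 + 10 \left(-29\right) = 0 - 290 = -290$)
$O + j = 1776 - 290 = 1486$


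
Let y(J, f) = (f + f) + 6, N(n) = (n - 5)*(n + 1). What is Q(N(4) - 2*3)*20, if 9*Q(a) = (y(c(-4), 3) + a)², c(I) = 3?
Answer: 20/9 ≈ 2.2222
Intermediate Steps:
N(n) = (1 + n)*(-5 + n) (N(n) = (-5 + n)*(1 + n) = (1 + n)*(-5 + n))
y(J, f) = 6 + 2*f (y(J, f) = 2*f + 6 = 6 + 2*f)
Q(a) = (12 + a)²/9 (Q(a) = ((6 + 2*3) + a)²/9 = ((6 + 6) + a)²/9 = (12 + a)²/9)
Q(N(4) - 2*3)*20 = ((12 + ((-5 + 4² - 4*4) - 2*3))²/9)*20 = ((12 + ((-5 + 16 - 16) - 6))²/9)*20 = ((12 + (-5 - 6))²/9)*20 = ((12 - 11)²/9)*20 = ((⅑)*1²)*20 = ((⅑)*1)*20 = (⅑)*20 = 20/9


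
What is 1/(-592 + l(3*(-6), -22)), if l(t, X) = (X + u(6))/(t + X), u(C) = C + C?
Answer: -4/2367 ≈ -0.0016899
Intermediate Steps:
u(C) = 2*C
l(t, X) = (12 + X)/(X + t) (l(t, X) = (X + 2*6)/(t + X) = (X + 12)/(X + t) = (12 + X)/(X + t))
1/(-592 + l(3*(-6), -22)) = 1/(-592 + (12 - 22)/(-22 + 3*(-6))) = 1/(-592 - 10/(-22 - 18)) = 1/(-592 - 10/(-40)) = 1/(-592 - 1/40*(-10)) = 1/(-592 + 1/4) = 1/(-2367/4) = -4/2367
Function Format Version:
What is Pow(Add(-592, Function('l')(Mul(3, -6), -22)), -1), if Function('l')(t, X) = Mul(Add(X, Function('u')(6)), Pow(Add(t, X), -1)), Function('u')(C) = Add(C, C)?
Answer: Rational(-4, 2367) ≈ -0.0016899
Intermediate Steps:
Function('u')(C) = Mul(2, C)
Function('l')(t, X) = Mul(Pow(Add(X, t), -1), Add(12, X)) (Function('l')(t, X) = Mul(Add(X, Mul(2, 6)), Pow(Add(t, X), -1)) = Mul(Add(X, 12), Pow(Add(X, t), -1)) = Mul(Add(12, X), Pow(Add(X, t), -1)) = Mul(Pow(Add(X, t), -1), Add(12, X)))
Pow(Add(-592, Function('l')(Mul(3, -6), -22)), -1) = Pow(Add(-592, Mul(Pow(Add(-22, Mul(3, -6)), -1), Add(12, -22))), -1) = Pow(Add(-592, Mul(Pow(Add(-22, -18), -1), -10)), -1) = Pow(Add(-592, Mul(Pow(-40, -1), -10)), -1) = Pow(Add(-592, Mul(Rational(-1, 40), -10)), -1) = Pow(Add(-592, Rational(1, 4)), -1) = Pow(Rational(-2367, 4), -1) = Rational(-4, 2367)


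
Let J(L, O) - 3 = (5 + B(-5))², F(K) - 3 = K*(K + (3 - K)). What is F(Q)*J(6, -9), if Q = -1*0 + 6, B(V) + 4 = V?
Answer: 399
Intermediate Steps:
B(V) = -4 + V
Q = 6 (Q = 0 + 6 = 6)
F(K) = 3 + 3*K (F(K) = 3 + K*(K + (3 - K)) = 3 + K*3 = 3 + 3*K)
J(L, O) = 19 (J(L, O) = 3 + (5 + (-4 - 5))² = 3 + (5 - 9)² = 3 + (-4)² = 3 + 16 = 19)
F(Q)*J(6, -9) = (3 + 3*6)*19 = (3 + 18)*19 = 21*19 = 399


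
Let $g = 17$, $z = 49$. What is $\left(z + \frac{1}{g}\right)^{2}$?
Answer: $\frac{695556}{289} \approx 2406.8$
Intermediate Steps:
$\left(z + \frac{1}{g}\right)^{2} = \left(49 + \frac{1}{17}\right)^{2} = \left(\frac{834}{17}\right)^{2} = \frac{695556}{289}$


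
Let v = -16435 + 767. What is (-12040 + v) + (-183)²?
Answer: 5781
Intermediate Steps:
v = -15668
(-12040 + v) + (-183)² = (-12040 - 15668) + (-183)² = -27708 + 33489 = 5781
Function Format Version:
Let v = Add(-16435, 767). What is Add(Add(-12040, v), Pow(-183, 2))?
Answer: 5781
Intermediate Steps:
v = -15668
Add(Add(-12040, v), Pow(-183, 2)) = Add(Add(-12040, -15668), Pow(-183, 2)) = Add(-27708, 33489) = 5781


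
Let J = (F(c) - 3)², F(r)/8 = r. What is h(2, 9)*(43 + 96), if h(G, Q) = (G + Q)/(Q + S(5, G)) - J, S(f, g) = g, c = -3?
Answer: -101192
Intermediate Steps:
F(r) = 8*r
J = 729 (J = (8*(-3) - 3)² = (-24 - 3)² = (-27)² = 729)
h(G, Q) = -728 (h(G, Q) = (G + Q)/(Q + G) - 1*729 = (G + Q)/(G + Q) - 729 = 1 - 729 = -728)
h(2, 9)*(43 + 96) = -728*(43 + 96) = -728*139 = -101192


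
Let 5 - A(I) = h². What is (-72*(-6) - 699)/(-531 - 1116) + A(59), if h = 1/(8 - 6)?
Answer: 10787/2196 ≈ 4.9121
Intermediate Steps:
h = ½ (h = 1/2 = ½ ≈ 0.50000)
A(I) = 19/4 (A(I) = 5 - (½)² = 5 - 1*¼ = 5 - ¼ = 19/4)
(-72*(-6) - 699)/(-531 - 1116) + A(59) = (-72*(-6) - 699)/(-531 - 1116) + 19/4 = (432 - 699)/(-1647) + 19/4 = -267*(-1/1647) + 19/4 = 89/549 + 19/4 = 10787/2196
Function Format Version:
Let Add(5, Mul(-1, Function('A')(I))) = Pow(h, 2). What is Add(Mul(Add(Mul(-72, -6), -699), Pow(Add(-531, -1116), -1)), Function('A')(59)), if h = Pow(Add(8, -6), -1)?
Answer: Rational(10787, 2196) ≈ 4.9121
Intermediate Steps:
h = Rational(1, 2) (h = Pow(2, -1) = Rational(1, 2) ≈ 0.50000)
Function('A')(I) = Rational(19, 4) (Function('A')(I) = Add(5, Mul(-1, Pow(Rational(1, 2), 2))) = Add(5, Mul(-1, Rational(1, 4))) = Add(5, Rational(-1, 4)) = Rational(19, 4))
Add(Mul(Add(Mul(-72, -6), -699), Pow(Add(-531, -1116), -1)), Function('A')(59)) = Add(Mul(Add(Mul(-72, -6), -699), Pow(Add(-531, -1116), -1)), Rational(19, 4)) = Add(Mul(Add(432, -699), Pow(-1647, -1)), Rational(19, 4)) = Add(Mul(-267, Rational(-1, 1647)), Rational(19, 4)) = Add(Rational(89, 549), Rational(19, 4)) = Rational(10787, 2196)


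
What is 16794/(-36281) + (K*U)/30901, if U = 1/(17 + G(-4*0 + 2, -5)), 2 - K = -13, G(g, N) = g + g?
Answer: -518925479/1121119181 ≈ -0.46286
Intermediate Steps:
G(g, N) = 2*g
K = 15 (K = 2 - 1*(-13) = 2 + 13 = 15)
U = 1/21 (U = 1/(17 + 2*(-4*0 + 2)) = 1/(17 + 2*(0 + 2)) = 1/(17 + 2*2) = 1/(17 + 4) = 1/21 ≈ 0.047619)
16794/(-36281) + (K*U)/30901 = 16794/(-36281) + (15*(1/21))/30901 = 16794*(-1/36281) + (5/7)*(1/30901) = -16794/36281 + 5/216307 = -518925479/1121119181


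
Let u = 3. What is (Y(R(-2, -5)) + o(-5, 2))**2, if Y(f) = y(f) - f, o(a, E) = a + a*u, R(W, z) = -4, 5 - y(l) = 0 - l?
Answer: 225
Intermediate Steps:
y(l) = 5 + l (y(l) = 5 - (0 - l) = 5 - (-1)*l = 5 + l)
o(a, E) = 4*a (o(a, E) = a + a*3 = a + 3*a = 4*a)
Y(f) = 5 (Y(f) = (5 + f) - f = 5)
(Y(R(-2, -5)) + o(-5, 2))**2 = (5 + 4*(-5))**2 = (5 - 20)**2 = (-15)**2 = 225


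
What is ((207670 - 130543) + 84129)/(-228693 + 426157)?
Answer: 20157/24683 ≈ 0.81664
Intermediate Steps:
((207670 - 130543) + 84129)/(-228693 + 426157) = (77127 + 84129)/197464 = 161256*(1/197464) = 20157/24683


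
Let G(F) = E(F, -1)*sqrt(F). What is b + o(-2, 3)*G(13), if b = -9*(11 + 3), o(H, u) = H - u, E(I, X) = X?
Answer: -126 + 5*sqrt(13) ≈ -107.97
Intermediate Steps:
G(F) = -sqrt(F)
b = -126 (b = -9*14 = -126)
b + o(-2, 3)*G(13) = -126 + (-2 - 1*3)*(-sqrt(13)) = -126 + (-2 - 3)*(-sqrt(13)) = -126 - (-5)*sqrt(13) = -126 + 5*sqrt(13)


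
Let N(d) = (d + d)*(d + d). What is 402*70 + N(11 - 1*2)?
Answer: 28464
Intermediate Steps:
N(d) = 4*d² (N(d) = (2*d)*(2*d) = 4*d²)
402*70 + N(11 - 1*2) = 402*70 + 4*(11 - 1*2)² = 28140 + 4*(11 - 2)² = 28140 + 4*9² = 28140 + 4*81 = 28140 + 324 = 28464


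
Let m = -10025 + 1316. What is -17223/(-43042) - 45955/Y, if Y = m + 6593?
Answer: 1007219489/45538436 ≈ 22.118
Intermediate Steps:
m = -8709
Y = -2116 (Y = -8709 + 6593 = -2116)
-17223/(-43042) - 45955/Y = -17223/(-43042) - 45955/(-2116) = -17223*(-1/43042) - 45955*(-1/2116) = 17223/43042 + 45955/2116 = 1007219489/45538436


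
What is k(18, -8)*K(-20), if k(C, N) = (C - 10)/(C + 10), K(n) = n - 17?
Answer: -74/7 ≈ -10.571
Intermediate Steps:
K(n) = -17 + n
k(C, N) = (-10 + C)/(10 + C)
k(18, -8)*K(-20) = ((-10 + 18)/(10 + 18))*(-17 - 20) = (8/28)*(-37) = ((1/28)*8)*(-37) = (2/7)*(-37) = -74/7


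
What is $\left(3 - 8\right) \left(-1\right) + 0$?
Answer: $5$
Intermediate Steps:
$\left(3 - 8\right) \left(-1\right) + 0 = \left(-5\right) \left(-1\right) + 0 = 5 + 0 = 5$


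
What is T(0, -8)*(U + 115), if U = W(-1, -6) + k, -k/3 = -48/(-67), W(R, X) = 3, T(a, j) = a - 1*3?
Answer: -23286/67 ≈ -347.55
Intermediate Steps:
T(a, j) = -3 + a (T(a, j) = a - 3 = -3 + a)
k = -144/67 (k = -(-144)/(-67) = -(-144)*(-1)/67 = -3*48/67 = -144/67 ≈ -2.1493)
U = 57/67 (U = 3 - 144/67 = 57/67 ≈ 0.85075)
T(0, -8)*(U + 115) = (-3 + 0)*(57/67 + 115) = -3*7762/67 = -23286/67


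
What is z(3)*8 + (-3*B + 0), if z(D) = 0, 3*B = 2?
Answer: -2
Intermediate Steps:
B = ⅔ (B = (⅓)*2 = ⅔ ≈ 0.66667)
z(3)*8 + (-3*B + 0) = 0*8 + (-3*⅔ + 0) = 0 + (-2 + 0) = 0 - 2 = -2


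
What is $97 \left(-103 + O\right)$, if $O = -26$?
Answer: $-12513$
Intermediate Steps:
$97 \left(-103 + O\right) = 97 \left(-103 - 26\right) = 97 \left(-129\right) = -12513$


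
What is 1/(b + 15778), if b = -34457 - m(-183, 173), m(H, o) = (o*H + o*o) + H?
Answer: -1/16766 ≈ -5.9645e-5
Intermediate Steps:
m(H, o) = H + o² + H*o (m(H, o) = (H*o + o²) + H = (o² + H*o) + H = H + o² + H*o)
b = -32544 (b = -34457 - (-183 + 173² - 183*173) = -34457 - (-183 + 29929 - 31659) = -34457 - 1*(-1913) = -34457 + 1913 = -32544)
1/(b + 15778) = 1/(-32544 + 15778) = 1/(-16766) = -1/16766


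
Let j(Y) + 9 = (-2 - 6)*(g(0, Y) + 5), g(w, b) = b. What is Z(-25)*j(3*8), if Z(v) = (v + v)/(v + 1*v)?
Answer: -241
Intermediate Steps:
j(Y) = -49 - 8*Y (j(Y) = -9 + (-2 - 6)*(Y + 5) = -9 - 8*(5 + Y) = -9 + (-40 - 8*Y) = -49 - 8*Y)
Z(v) = 1 (Z(v) = (2*v)/(v + v) = (2*v)/((2*v)) = (2*v)*(1/(2*v)) = 1)
Z(-25)*j(3*8) = 1*(-49 - 24*8) = 1*(-49 - 8*24) = 1*(-49 - 192) = 1*(-241) = -241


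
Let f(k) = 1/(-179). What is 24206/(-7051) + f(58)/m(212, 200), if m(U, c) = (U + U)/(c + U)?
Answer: -460010897/133785674 ≈ -3.4384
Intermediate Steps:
m(U, c) = 2*U/(U + c) (m(U, c) = (2*U)/(U + c) = 2*U/(U + c))
f(k) = -1/179
24206/(-7051) + f(58)/m(212, 200) = 24206/(-7051) - 1/(179*(2*212/(212 + 200))) = 24206*(-1/7051) - 1/(179*(2*212/412)) = -24206/7051 - 1/(179*(2*212*(1/412))) = -24206/7051 - 1/(179*106/103) = -24206/7051 - 1/179*103/106 = -24206/7051 - 103/18974 = -460010897/133785674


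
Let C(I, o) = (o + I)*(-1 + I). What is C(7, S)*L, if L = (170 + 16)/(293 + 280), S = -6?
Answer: 372/191 ≈ 1.9476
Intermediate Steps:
L = 62/191 (L = 186/573 = 186*(1/573) = 62/191 ≈ 0.32461)
C(I, o) = (-1 + I)*(I + o) (C(I, o) = (I + o)*(-1 + I) = (-1 + I)*(I + o))
C(7, S)*L = (7² - 1*7 - 1*(-6) + 7*(-6))*(62/191) = (49 - 7 + 6 - 42)*(62/191) = 6*(62/191) = 372/191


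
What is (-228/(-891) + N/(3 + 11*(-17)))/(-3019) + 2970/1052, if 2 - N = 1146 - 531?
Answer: 122447806825/43390348056 ≈ 2.8220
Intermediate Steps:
N = -613 (N = 2 - (1146 - 531) = 2 - 1*615 = 2 - 615 = -613)
(-228/(-891) + N/(3 + 11*(-17)))/(-3019) + 2970/1052 = (-228/(-891) - 613/(3 + 11*(-17)))/(-3019) + 2970/1052 = (-228*(-1/891) - 613/(3 - 187))*(-1/3019) + 2970*(1/1052) = (76/297 - 613/(-184))*(-1/3019) + 1485/526 = (76/297 - 613*(-1/184))*(-1/3019) + 1485/526 = (76/297 + 613/184)*(-1/3019) + 1485/526 = (196045/54648)*(-1/3019) + 1485/526 = -196045/164982312 + 1485/526 = 122447806825/43390348056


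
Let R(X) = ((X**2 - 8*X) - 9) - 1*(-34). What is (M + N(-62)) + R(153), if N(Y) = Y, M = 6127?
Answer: 28275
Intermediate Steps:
R(X) = 25 + X**2 - 8*X (R(X) = (-9 + X**2 - 8*X) + 34 = 25 + X**2 - 8*X)
(M + N(-62)) + R(153) = (6127 - 62) + (25 + 153**2 - 8*153) = 6065 + (25 + 23409 - 1224) = 6065 + 22210 = 28275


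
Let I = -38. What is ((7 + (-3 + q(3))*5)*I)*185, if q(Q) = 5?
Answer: -119510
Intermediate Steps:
((7 + (-3 + q(3))*5)*I)*185 = ((7 + (-3 + 5)*5)*(-38))*185 = ((7 + 2*5)*(-38))*185 = ((7 + 10)*(-38))*185 = (17*(-38))*185 = -646*185 = -119510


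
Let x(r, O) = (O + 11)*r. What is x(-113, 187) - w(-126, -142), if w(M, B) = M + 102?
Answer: -22350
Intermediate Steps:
w(M, B) = 102 + M
x(r, O) = r*(11 + O) (x(r, O) = (11 + O)*r = r*(11 + O))
x(-113, 187) - w(-126, -142) = -113*(11 + 187) - (102 - 126) = -113*198 - 1*(-24) = -22374 + 24 = -22350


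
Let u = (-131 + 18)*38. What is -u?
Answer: 4294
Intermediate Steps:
u = -4294 (u = -113*38 = -4294)
-u = -1*(-4294) = 4294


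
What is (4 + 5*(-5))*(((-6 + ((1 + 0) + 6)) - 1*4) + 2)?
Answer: 21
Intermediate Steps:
(4 + 5*(-5))*(((-6 + ((1 + 0) + 6)) - 1*4) + 2) = (4 - 25)*(((-6 + (1 + 6)) - 4) + 2) = -21*(((-6 + 7) - 4) + 2) = -21*((1 - 4) + 2) = -21*(-3 + 2) = -21*(-1) = 21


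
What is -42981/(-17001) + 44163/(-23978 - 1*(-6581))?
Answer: -113878/10954311 ≈ -0.010396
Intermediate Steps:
-42981/(-17001) + 44163/(-23978 - 1*(-6581)) = -42981*(-1/17001) + 44163/(-23978 + 6581) = 14327/5667 + 44163/(-17397) = 14327/5667 + 44163*(-1/17397) = 14327/5667 - 4907/1933 = -113878/10954311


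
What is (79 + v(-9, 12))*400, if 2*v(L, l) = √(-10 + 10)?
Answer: 31600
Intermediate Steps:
v(L, l) = 0 (v(L, l) = √(-10 + 10)/2 = √0/2 = (½)*0 = 0)
(79 + v(-9, 12))*400 = (79 + 0)*400 = 79*400 = 31600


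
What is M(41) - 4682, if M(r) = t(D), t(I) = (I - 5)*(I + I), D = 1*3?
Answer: -4694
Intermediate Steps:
D = 3
t(I) = 2*I*(-5 + I) (t(I) = (-5 + I)*(2*I) = 2*I*(-5 + I))
M(r) = -12 (M(r) = 2*3*(-5 + 3) = 2*3*(-2) = -12)
M(41) - 4682 = -12 - 4682 = -4694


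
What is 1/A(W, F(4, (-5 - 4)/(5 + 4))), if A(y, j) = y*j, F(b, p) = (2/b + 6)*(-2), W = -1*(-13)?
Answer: -1/169 ≈ -0.0059172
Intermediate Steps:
W = 13
F(b, p) = -12 - 4/b (F(b, p) = (6 + 2/b)*(-2) = -12 - 4/b)
A(y, j) = j*y
1/A(W, F(4, (-5 - 4)/(5 + 4))) = 1/((-12 - 4/4)*13) = 1/((-12 - 4*¼)*13) = 1/((-12 - 1)*13) = 1/(-13*13) = 1/(-169) = -1/169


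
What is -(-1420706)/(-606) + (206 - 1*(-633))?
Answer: -456136/303 ≈ -1505.4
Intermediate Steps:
-(-1420706)/(-606) + (206 - 1*(-633)) = -(-1420706)*(-1)/606 + (206 + 633) = -931*763/303 + 839 = -710353/303 + 839 = -456136/303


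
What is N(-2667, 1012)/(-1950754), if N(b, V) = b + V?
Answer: 1655/1950754 ≈ 0.00084839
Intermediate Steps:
N(b, V) = V + b
N(-2667, 1012)/(-1950754) = (1012 - 2667)/(-1950754) = -1655*(-1/1950754) = 1655/1950754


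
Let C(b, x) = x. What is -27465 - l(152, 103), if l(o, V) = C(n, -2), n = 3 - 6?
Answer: -27463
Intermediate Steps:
n = -3
l(o, V) = -2
-27465 - l(152, 103) = -27465 - 1*(-2) = -27465 + 2 = -27463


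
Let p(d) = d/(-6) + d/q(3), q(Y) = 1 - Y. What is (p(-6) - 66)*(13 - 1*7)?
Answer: -372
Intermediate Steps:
p(d) = -2*d/3 (p(d) = d/(-6) + d/(1 - 1*3) = d*(-⅙) + d/(1 - 3) = -d/6 + d/(-2) = -d/6 + d*(-½) = -d/6 - d/2 = -2*d/3)
(p(-6) - 66)*(13 - 1*7) = (-⅔*(-6) - 66)*(13 - 1*7) = (4 - 66)*(13 - 7) = -62*6 = -372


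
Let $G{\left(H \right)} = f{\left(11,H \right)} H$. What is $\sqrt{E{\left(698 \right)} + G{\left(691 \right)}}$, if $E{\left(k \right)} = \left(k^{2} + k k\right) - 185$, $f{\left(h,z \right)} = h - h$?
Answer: $3 \sqrt{108247} \approx 987.03$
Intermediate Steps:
$f{\left(h,z \right)} = 0$
$E{\left(k \right)} = -185 + 2 k^{2}$ ($E{\left(k \right)} = \left(k^{2} + k^{2}\right) - 185 = 2 k^{2} - 185 = -185 + 2 k^{2}$)
$G{\left(H \right)} = 0$ ($G{\left(H \right)} = 0 H = 0$)
$\sqrt{E{\left(698 \right)} + G{\left(691 \right)}} = \sqrt{\left(-185 + 2 \cdot 698^{2}\right) + 0} = \sqrt{\left(-185 + 2 \cdot 487204\right) + 0} = \sqrt{\left(-185 + 974408\right) + 0} = \sqrt{974223 + 0} = \sqrt{974223} = 3 \sqrt{108247}$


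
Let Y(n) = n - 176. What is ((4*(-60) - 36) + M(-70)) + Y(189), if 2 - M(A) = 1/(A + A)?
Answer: -36539/140 ≈ -260.99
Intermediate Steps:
Y(n) = -176 + n
M(A) = 2 - 1/(2*A) (M(A) = 2 - 1/(A + A) = 2 - 1/(2*A))
((4*(-60) - 36) + M(-70)) + Y(189) = ((4*(-60) - 36) + (2 - 1/2/(-70))) + (-176 + 189) = ((-240 - 36) + (2 - 1/2*(-1/70))) + 13 = (-276 + (2 + 1/140)) + 13 = (-276 + 281/140) + 13 = -38359/140 + 13 = -36539/140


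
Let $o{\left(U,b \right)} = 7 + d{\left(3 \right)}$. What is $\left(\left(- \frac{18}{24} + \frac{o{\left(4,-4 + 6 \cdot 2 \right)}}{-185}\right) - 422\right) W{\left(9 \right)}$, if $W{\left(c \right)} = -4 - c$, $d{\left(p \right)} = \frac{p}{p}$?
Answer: $\frac{4067271}{740} \approx 5496.3$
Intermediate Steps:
$d{\left(p \right)} = 1$
$o{\left(U,b \right)} = 8$ ($o{\left(U,b \right)} = 7 + 1 = 8$)
$\left(\left(- \frac{18}{24} + \frac{o{\left(4,-4 + 6 \cdot 2 \right)}}{-185}\right) - 422\right) W{\left(9 \right)} = \left(\left(- \frac{18}{24} + \frac{8}{-185}\right) - 422\right) \left(-4 - 9\right) = \left(\left(\left(-18\right) \frac{1}{24} + 8 \left(- \frac{1}{185}\right)\right) - 422\right) \left(-4 - 9\right) = \left(\left(- \frac{3}{4} - \frac{8}{185}\right) - 422\right) \left(-13\right) = \left(- \frac{587}{740} - 422\right) \left(-13\right) = \left(- \frac{312867}{740}\right) \left(-13\right) = \frac{4067271}{740}$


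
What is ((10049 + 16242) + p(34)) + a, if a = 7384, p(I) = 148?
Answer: 33823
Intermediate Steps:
((10049 + 16242) + p(34)) + a = ((10049 + 16242) + 148) + 7384 = (26291 + 148) + 7384 = 26439 + 7384 = 33823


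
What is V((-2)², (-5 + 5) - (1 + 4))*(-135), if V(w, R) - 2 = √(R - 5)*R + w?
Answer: -810 + 675*I*√10 ≈ -810.0 + 2134.5*I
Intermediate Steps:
V(w, R) = 2 + w + R*√(-5 + R) (V(w, R) = 2 + (√(R - 5)*R + w) = 2 + (√(-5 + R)*R + w) = 2 + (R*√(-5 + R) + w) = 2 + (w + R*√(-5 + R)) = 2 + w + R*√(-5 + R))
V((-2)², (-5 + 5) - (1 + 4))*(-135) = (2 + (-2)² + ((-5 + 5) - (1 + 4))*√(-5 + ((-5 + 5) - (1 + 4))))*(-135) = (2 + 4 + (0 - 1*5)*√(-5 + (0 - 1*5)))*(-135) = (2 + 4 + (0 - 5)*√(-5 + (0 - 5)))*(-135) = (2 + 4 - 5*√(-5 - 5))*(-135) = (2 + 4 - 5*I*√10)*(-135) = (6 - 5*I*√10)*(-135) = -810 + 675*I*√10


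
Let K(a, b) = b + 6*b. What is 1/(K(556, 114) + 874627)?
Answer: 1/875425 ≈ 1.1423e-6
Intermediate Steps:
K(a, b) = 7*b
1/(K(556, 114) + 874627) = 1/(7*114 + 874627) = 1/(798 + 874627) = 1/875425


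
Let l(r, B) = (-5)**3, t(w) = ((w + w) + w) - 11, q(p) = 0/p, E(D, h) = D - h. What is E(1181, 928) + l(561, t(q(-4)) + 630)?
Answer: 128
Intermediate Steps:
q(p) = 0
t(w) = -11 + 3*w (t(w) = (2*w + w) - 11 = 3*w - 11 = -11 + 3*w)
l(r, B) = -125
E(1181, 928) + l(561, t(q(-4)) + 630) = (1181 - 1*928) - 125 = (1181 - 928) - 125 = 253 - 125 = 128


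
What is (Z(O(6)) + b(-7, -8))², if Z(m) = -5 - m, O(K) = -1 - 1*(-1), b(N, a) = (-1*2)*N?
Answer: 81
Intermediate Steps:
b(N, a) = -2*N
O(K) = 0 (O(K) = -1 + 1 = 0)
(Z(O(6)) + b(-7, -8))² = ((-5 - 1*0) - 2*(-7))² = ((-5 + 0) + 14)² = (-5 + 14)² = 9² = 81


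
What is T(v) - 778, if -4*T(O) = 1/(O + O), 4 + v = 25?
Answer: -130705/168 ≈ -778.01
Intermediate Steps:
v = 21 (v = -4 + 25 = 21)
T(O) = -1/(8*O) (T(O) = -1/(4*(O + O)) = -1/(2*O)/4 = -1/(8*O))
T(v) - 778 = -1/8/21 - 778 = -1/8*1/21 - 778 = -1/168 - 778 = -130705/168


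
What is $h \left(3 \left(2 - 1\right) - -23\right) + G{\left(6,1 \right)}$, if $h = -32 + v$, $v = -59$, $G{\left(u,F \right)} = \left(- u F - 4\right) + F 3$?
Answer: $-2373$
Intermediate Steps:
$G{\left(u,F \right)} = -4 + 3 F - F u$ ($G{\left(u,F \right)} = \left(- F u - 4\right) + 3 F = \left(-4 - F u\right) + 3 F = -4 + 3 F - F u$)
$h = -91$ ($h = -32 - 59 = -91$)
$h \left(3 \left(2 - 1\right) - -23\right) + G{\left(6,1 \right)} = - 91 \left(3 \left(2 - 1\right) - -23\right) - \left(1 + 6\right) = - 91 \left(3 \cdot 1 + 23\right) - 7 = - 91 \left(3 + 23\right) - 7 = \left(-91\right) 26 - 7 = -2366 - 7 = -2373$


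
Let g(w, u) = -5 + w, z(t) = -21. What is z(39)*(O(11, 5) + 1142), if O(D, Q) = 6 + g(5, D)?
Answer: -24108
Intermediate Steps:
O(D, Q) = 6 (O(D, Q) = 6 + (-5 + 5) = 6 + 0 = 6)
z(39)*(O(11, 5) + 1142) = -21*(6 + 1142) = -21*1148 = -24108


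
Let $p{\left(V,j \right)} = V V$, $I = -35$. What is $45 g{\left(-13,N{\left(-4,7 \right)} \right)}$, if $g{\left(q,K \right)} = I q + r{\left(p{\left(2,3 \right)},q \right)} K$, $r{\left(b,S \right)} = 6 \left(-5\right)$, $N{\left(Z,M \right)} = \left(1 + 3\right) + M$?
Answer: $5625$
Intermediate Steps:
$N{\left(Z,M \right)} = 4 + M$
$p{\left(V,j \right)} = V^{2}$
$r{\left(b,S \right)} = -30$
$g{\left(q,K \right)} = - 35 q - 30 K$
$45 g{\left(-13,N{\left(-4,7 \right)} \right)} = 45 \left(\left(-35\right) \left(-13\right) - 30 \left(4 + 7\right)\right) = 45 \left(455 - 330\right) = 45 \cdot 125 = 5625$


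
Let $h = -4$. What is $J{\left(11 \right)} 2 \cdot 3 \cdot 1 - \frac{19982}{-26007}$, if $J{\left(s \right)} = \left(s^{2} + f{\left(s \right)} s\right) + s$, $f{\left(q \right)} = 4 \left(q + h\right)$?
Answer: $\frac{68678462}{26007} \approx 2640.8$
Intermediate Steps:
$f{\left(q \right)} = -16 + 4 q$ ($f{\left(q \right)} = 4 \left(q - 4\right) = 4 \left(-4 + q\right) = -16 + 4 q$)
$J{\left(s \right)} = s + s^{2} + s \left(-16 + 4 s\right)$ ($J{\left(s \right)} = \left(s^{2} + \left(-16 + 4 s\right) s\right) + s = \left(s^{2} + s \left(-16 + 4 s\right)\right) + s = s + s^{2} + s \left(-16 + 4 s\right)$)
$J{\left(11 \right)} 2 \cdot 3 \cdot 1 - \frac{19982}{-26007} = 5 \cdot 11 \left(-3 + 11\right) 2 \cdot 3 \cdot 1 - \frac{19982}{-26007} = 5 \cdot 11 \cdot 8 \cdot 6 \cdot 1 - 19982 \left(- \frac{1}{26007}\right) = 440 \cdot 6 - - \frac{19982}{26007} = 2640 + \frac{19982}{26007} = \frac{68678462}{26007}$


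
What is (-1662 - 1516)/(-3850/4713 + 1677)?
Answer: -14977914/7899851 ≈ -1.8960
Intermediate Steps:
(-1662 - 1516)/(-3850/4713 + 1677) = -3178/(-3850*1/4713 + 1677) = -3178/(-3850/4713 + 1677) = -3178/7899851/4713 = -3178*4713/7899851 = -14977914/7899851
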